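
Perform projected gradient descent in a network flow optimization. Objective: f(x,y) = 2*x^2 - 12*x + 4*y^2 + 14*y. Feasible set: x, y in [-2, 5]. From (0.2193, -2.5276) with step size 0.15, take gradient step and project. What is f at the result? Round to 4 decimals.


Step 1: Compute gradient at (0.2193, -2.5276).
grad_x = 2*2*0.2193 - 12 = -11.1228
grad_y = 2*4*-2.5276 + 14 = -6.2208
Step 2: Gradient step.
x_raw = 0.2193 - 0.15*-11.1228 = 1.8877
y_raw = -2.5276 - 0.15*-6.2208 = -1.5945
Step 3: Project onto [-2, 5].
x_proj = clip(1.8877) = 1.8877
y_proj = clip(-1.5945) = -1.5945
Step 4: Evaluate f.
f(1.8877, -1.5945) = -27.6789


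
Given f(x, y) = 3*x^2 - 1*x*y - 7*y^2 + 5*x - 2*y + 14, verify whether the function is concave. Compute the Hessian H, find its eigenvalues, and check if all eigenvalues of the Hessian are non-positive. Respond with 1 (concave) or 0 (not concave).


The Hessian of f(x,y) = 3*x^2 - 1*x*y - 7*y^2 + 5*x - 2*y + 14 is:
H = [[6, -1], [-1, -14]]
Trace = 6 - 14 = -8
Determinant = 6*-14 - (-1)^2 = -85
Discriminant = (-8)^2 - 4*-85 = 404.0
Eigenvalues: lambda_1 = -14.0499, lambda_2 = 6.0499
The function is not concave.

0


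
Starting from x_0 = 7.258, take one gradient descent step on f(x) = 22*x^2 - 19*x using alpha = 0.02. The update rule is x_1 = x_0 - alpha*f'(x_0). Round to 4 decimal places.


We compute the gradient at x_0 and apply the update.
f'(x) = 44*x - 19
f'(7.258) = 44*7.258 - 19 = 300.352
x_1 = 7.258 - 0.02*300.352 = 1.251


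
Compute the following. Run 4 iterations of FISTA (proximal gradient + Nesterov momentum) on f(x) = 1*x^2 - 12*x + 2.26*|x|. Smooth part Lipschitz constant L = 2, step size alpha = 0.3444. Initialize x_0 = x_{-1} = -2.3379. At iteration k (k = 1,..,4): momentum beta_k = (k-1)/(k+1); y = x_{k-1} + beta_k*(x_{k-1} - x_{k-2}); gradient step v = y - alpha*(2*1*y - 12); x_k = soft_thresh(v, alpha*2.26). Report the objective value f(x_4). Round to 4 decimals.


FISTA on f(x) = 1*x^2 - 12*x + 2.26*|x|
L = 2, alpha = 0.3444
Iteration 1: beta = 0.0, y = -2.3379 + 0.0*(-2.3379 + 2.3379) = -2.3379
  grad(y) = -16.6758, v = y - alpha*grad = 3.4052
  prox(v) = soft_thresh(3.4052, 0.7783) = 2.6269
Iteration 2: beta = 0.3333, y = 2.6269 + 0.3333*(2.6269 + 2.3379) = 4.2818
  grad(y) = -3.4363, v = y - alpha*grad = 5.4653
  prox(v) = soft_thresh(5.4653, 0.7783) = 4.687
Iteration 3: beta = 0.5, y = 4.687 + 0.5*(4.687 - 2.6269) = 5.717
  grad(y) = -0.566, v = y - alpha*grad = 5.9119
  prox(v) = soft_thresh(5.9119, 0.7783) = 5.1336
Iteration 4: beta = 0.6, y = 5.1336 + 0.6*(5.1336 - 4.687) = 5.4016
  grad(y) = -1.1969, v = y - alpha*grad = 5.8138
  prox(v) = soft_thresh(5.8138, 0.7783) = 5.0354
f(x_4) = 1*5.0354^2 - 12*5.0354 + 2.26*|5.0354| = -23.6895


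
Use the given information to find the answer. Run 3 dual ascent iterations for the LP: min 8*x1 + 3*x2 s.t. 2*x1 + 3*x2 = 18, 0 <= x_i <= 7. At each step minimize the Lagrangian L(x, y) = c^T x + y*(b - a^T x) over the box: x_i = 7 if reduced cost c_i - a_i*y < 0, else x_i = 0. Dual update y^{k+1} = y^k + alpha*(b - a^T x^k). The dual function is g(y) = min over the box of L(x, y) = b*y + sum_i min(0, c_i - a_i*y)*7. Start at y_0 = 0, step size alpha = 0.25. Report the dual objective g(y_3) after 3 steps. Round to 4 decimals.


Dual ascent for LP: min 8*x1 + 3*x2, 2*x1 + 3*x2 = 18, 0 <= x_i <= 7
Step 1: y^k = 0.0, reduced costs: (8.0, 3.0)
  x^k = (0.0, 0.0), subgradient = b - a^T x = 18.0
  y^{k+1} = 0.0 + 0.25*18.0 = 4.5
Step 2: y^k = 4.5, reduced costs: (-1.0, -10.5)
  x^k = (7.0, 7.0), subgradient = b - a^T x = -17.0
  y^{k+1} = 4.5 + 0.25*-17.0 = 0.25
Step 3: y^k = 0.25, reduced costs: (7.5, 2.25)
  x^k = (0.0, 0.0), subgradient = b - a^T x = 18.0
  y^{k+1} = 0.25 + 0.25*18.0 = 4.75
Dual objective at y_3 = 4.75: reduced costs (-1.5, -11.25), box minimizer x = (7.0, 7.0)
g(y_3) = b*y + (c1 - a1*y)*x1 + (c2 - a2*y)*x2 = 18*4.75 + (-1.5)*7.0 + (-11.25)*7.0 = 85.5 - 10.5 - 78.75 = -3.75


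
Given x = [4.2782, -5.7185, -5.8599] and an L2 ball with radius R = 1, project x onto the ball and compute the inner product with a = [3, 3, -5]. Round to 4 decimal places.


Step 1: Compute ||x|| (intermediates to 6 decimals).
||x|| = sqrt(4.2782^2 + (-5.7185)^2 + (-5.8599)^2) = 9.238109
Step 2: Project.
Since ||x|| > R, scale = R/||x|| = 1/9.238109 = 0.108247, proj(x) = scale * x
proj(x) = [0.463102, -0.61901, -0.634317]
Step 3: Dot product.
a^T * proj(x) = 3*0.463102 + 3*(-0.61901) - 5*(-0.634317) = 2.7039


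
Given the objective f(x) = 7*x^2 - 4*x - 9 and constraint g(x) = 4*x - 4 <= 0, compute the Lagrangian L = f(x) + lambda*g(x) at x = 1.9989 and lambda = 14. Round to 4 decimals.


Step 1: Evaluate f(x).
f(1.9989) = 7*1.9989^2 - 4*1.9989 - 9 = 10.9736
Step 2: Evaluate g(x).
g(1.9989) = 4*1.9989 - 4 = 3.9956
Step 3: Compute Lagrangian.
L = 10.9736 + 14*3.9956 = 66.912


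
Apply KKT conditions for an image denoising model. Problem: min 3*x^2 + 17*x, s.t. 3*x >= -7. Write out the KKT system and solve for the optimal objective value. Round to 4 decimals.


Step 1: Try lambda = 0 (constraint inactive).
x_unc = -17/(2*3) = -2.8333
Check: 3*-2.8333 = -8.4999 < -7 -- violated!
Step 2: Constraint must be active: 3*x = -7
x* = -7/3 = -2.3333 (rounded; the exact value -7/3 is used below)
lambda = (2*3*(-7/3) + 17)/3 = 1.0
Step 3: Compute optimal value.
f(x*) = 3*(-7/3)^2 + 17*(-7/3) = -23.3333


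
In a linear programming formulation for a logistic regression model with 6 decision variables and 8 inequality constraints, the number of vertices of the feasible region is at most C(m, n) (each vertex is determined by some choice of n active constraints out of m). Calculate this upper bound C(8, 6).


Each vertex corresponds to some choice of n active constraints out of m, so the number of vertices is at most C(m, n) = m! / (n!(m-n)!).
m = 8, n = 6
Numerator: 8 * 7 * 6 * 5 * 4 * 3
Denominator: 6! = 720
C(8, 6) = 28


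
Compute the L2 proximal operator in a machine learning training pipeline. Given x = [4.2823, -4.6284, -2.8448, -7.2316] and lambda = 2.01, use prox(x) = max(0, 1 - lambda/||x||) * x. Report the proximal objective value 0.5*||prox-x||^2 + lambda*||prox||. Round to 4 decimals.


Step 1: Compute ||x||.
||x|| = 10.0075
Step 2: Compute scaling factor.
scale = max(0, 1 - 2.01/10.0075) = 0.7991
Step 3: prox(x) = [3.4222, -3.6988, -2.2734, -5.7791]
||prox(x)|| = 7.9975
Step 4: Proximal objective.
0.5*||prox-x||^2 = 2.0201
lambda*||prox|| = 16.075
Total = 18.0949


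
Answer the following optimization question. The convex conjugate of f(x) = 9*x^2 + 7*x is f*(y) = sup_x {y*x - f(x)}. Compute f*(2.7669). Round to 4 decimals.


f*(y) = sup_x {y*x - a*x^2 - b*x} = sup_x {(y-b)*x - a*x^2}
FOC: (y - b) - 2a*x = 0 => x* = (y - b)/(2a)
x* = (2.7669 - 7)/(2*9) = -0.2352
f*(2.7669) = (y-b)^2/(4a) = (2.7669 - 7)^2/(4*9)
= 17.9191/36 = 0.4978


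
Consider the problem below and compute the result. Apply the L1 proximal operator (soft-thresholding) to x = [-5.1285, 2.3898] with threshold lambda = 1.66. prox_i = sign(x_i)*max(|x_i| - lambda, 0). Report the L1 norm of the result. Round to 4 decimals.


Soft-thresholding with lambda = 1.66:
prox(-5.1285) = sign(-5.1285)*max(|-5.1285| - 1.66, 0) = -3.4685
prox(2.3898) = sign(2.3898)*max(|2.3898| - 1.66, 0) = 0.7298
prox(x) = [-3.4685, 0.7298]
||prox(x)||_1 = 3.4685 + 0.7298 = 4.1983


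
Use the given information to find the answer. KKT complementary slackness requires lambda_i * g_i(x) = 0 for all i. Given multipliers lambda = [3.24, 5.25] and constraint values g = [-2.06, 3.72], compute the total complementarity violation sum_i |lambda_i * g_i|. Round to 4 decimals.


KKT complementary slackness check:
lambda_1 * g_1 = 3.24 * -2.06 = -6.6744
lambda_2 * g_2 = 5.25 * 3.72 = 19.53
Total violation = 6.6744 + 19.53 = 26.2044


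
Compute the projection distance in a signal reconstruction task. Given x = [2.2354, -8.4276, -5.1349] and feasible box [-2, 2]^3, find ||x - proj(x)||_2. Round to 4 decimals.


Project each component onto [-2, 2].
clip(2.2354) = 2.0, clip(-8.4276) = -2.0, clip(-5.1349) = -2.0
Projection = [2.0, -2.0, -2.0]
Squared diffs: [0.0554, 41.314, 9.8276]
Distance = sqrt(51.197) = 7.1552


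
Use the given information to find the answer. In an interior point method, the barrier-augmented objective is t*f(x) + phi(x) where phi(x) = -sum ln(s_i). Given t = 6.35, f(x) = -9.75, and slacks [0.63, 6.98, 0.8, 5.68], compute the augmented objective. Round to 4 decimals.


Step 1: Compute log-barrier.
ln values: [-0.462, 1.943, -0.2231, 1.737]
phi = -(-0.462 + 1.943 - 0.2231 + 1.737) = -2.9948
Step 2: Compute augmented objective.
t*f(x) = 6.35*-9.75 = -61.9125
Total = -61.9125 - 2.9948 = -64.9073


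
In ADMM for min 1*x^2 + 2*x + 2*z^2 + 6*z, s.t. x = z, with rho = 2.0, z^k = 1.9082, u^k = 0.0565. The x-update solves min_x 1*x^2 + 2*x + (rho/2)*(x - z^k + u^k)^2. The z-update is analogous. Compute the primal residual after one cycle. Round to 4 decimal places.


ADMM iteration with rho = 2.0, z^k = 1.9082, u^k = 0.0565
Step 1: x-update.
Minimize 1*x^2 + 2*x + (2.0/2)*(x - 1.9082 + 0.0565)^2
FOC: (2*1 + 2.0)*x = -2 + 2.0*(1.9082 - 0.0565)
x^{k+1} = 0.4259
Step 2: z-update.
Minimize 2*z^2 + 6*z + (2.0/2)*(0.4259 - z + 0.0565)^2
FOC: (2*2 + 2.0)*z = -6 + 2.0*(0.4259 + 0.0565)
z^{k+1} = -0.8392
Step 3: u-update.
u^{k+1} = 0.0565 + 0.4259 + 0.8392 = 1.3216
Step 4: Primal residual = |0.4259 + 0.8392| = 1.2651


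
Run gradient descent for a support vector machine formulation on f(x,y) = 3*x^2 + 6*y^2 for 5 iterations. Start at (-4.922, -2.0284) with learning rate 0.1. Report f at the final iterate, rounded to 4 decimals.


Gradient descent on f(x,y) = 3*x^2 + 6*y^2.
Starting point: (-4.922, -2.0284), alpha = 0.1
Step 1: grad_x = 2*3*-4.922 = -29.532, grad_y = 2*6*-2.0284 = -24.3408
  x_1 = -4.922 - 0.1*-29.532 = -1.9688
  y_1 = -2.0284 - 0.1*-24.3408 = 0.4057
Step 2: grad_x = 2*3*-1.9688 = -11.8128, grad_y = 2*6*0.4057 = 4.8682
  x_2 = -1.9688 - 0.1*-11.8128 = -0.7875
  y_2 = 0.4057 - 0.1*4.8682 = -0.0811
Step 3: grad_x = 2*3*-0.7875 = -4.7251, grad_y = 2*6*-0.0811 = -0.9736
  x_3 = -0.7875 - 0.1*-4.7251 = -0.315
  y_3 = -0.0811 - 0.1*-0.9736 = 0.0162
Step 4: grad_x = 2*3*-0.315 = -1.89, grad_y = 2*6*0.0162 = 0.1947
  x_4 = -0.315 - 0.1*-1.89 = -0.126
  y_4 = 0.0162 - 0.1*0.1947 = -0.0032
Step 5: grad_x = 2*3*-0.126 = -0.756, grad_y = 2*6*-0.0032 = -0.0389
  x_5 = -0.126 - 0.1*-0.756 = -0.0504
  y_5 = -0.0032 - 0.1*-0.0389 = 0.0006
f(-0.0504, 0.0006) = 3*(-0.0504)^2 + 6*0.0006^2 = 0.0076


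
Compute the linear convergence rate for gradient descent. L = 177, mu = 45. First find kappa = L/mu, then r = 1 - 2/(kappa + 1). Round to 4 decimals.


Step 1: Compute the condition number.
kappa = L/mu = 177/45 = 3.9333
Step 2: Compute the convergence rate.
r = 1 - 2/(kappa + 1) = 1 - 2*mu/(L + mu) = (L - mu)/(L + mu) = 132/222 = 0.5946


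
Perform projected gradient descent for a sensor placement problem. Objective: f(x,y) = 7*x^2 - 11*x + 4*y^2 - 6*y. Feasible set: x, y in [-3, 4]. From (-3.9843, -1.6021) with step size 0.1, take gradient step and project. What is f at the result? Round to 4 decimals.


Step 1: Compute gradient at (-3.9843, -1.6021).
grad_x = 2*7*-3.9843 - 11 = -66.7802
grad_y = 2*4*-1.6021 - 6 = -18.8168
Step 2: Gradient step.
x_raw = -3.9843 - 0.1*-66.7802 = 2.6937
y_raw = -1.6021 - 0.1*-18.8168 = 0.2796
Step 3: Project onto [-3, 4].
x_proj = clip(2.6937) = 2.6937
y_proj = clip(0.2796) = 0.2796
Step 4: Evaluate f.
f(2.6937, 0.2796) = 19.7972


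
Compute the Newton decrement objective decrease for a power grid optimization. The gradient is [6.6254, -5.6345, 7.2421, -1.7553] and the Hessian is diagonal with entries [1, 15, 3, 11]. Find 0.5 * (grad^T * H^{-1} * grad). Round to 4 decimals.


Step 1: H is diagonal, so H^(-1) * g = [6.6254, -0.3756, 2.414, -0.1596].
Step 2: g^T H^(-1) g = sum_i g_i^2 / H_ii
  = (6.6254)^2/1 + (-5.6345)^2/15 + (7.2421)^2/3 + (-1.7553)^2/11
  = 43.8959 + 2.1165 + 17.4827 + 0.2801 = 63.7752
Step 3: Objective decrease = 0.5 * g^T H^(-1) g = 31.8876


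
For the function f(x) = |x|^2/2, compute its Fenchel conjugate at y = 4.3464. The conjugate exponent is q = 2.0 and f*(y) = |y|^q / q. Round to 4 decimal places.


The conjugate exponent q satisfies 1/p + 1/q = 1.
p = 2, so q = 2/(2 - 1) = 2.0
|y|^q = 4.3464^2.0 = 18.8912
f*(4.3464) = 18.8912 / 2.0 = 9.4456


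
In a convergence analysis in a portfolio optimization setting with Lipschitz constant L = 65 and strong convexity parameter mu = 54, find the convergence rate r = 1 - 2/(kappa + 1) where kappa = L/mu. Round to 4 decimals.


Step 1: Compute the condition number.
kappa = L/mu = 65/54 = 1.2037
Step 2: Compute the convergence rate.
r = 1 - 2/(kappa + 1) = 1 - 2*mu/(L + mu) = (L - mu)/(L + mu) = 11/119 = 0.0924


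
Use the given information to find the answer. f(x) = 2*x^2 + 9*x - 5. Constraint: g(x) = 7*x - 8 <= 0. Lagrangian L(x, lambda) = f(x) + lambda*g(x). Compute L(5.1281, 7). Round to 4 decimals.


Step 1: Evaluate f(x).
f(5.1281) = 2*5.1281^2 + 9*5.1281 - 5 = 93.7477
Step 2: Evaluate g(x).
g(5.1281) = 7*5.1281 - 8 = 27.8967
Step 3: Compute Lagrangian.
L = 93.7477 + 7*27.8967 = 289.0246


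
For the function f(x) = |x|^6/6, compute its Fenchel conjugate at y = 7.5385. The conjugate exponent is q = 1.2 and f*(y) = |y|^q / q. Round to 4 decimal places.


The conjugate exponent q satisfies 1/p + 1/q = 1.
p = 6, so q = 6/(6 - 1) = 1.2
|y|^q = 7.5385^1.2 = 11.2912
f*(7.5385) = 11.2912 / 1.2 = 9.4094


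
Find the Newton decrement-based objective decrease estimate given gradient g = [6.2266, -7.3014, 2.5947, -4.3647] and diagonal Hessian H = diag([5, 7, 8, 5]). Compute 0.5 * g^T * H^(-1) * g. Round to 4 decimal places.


Step 1: H is diagonal, so H^(-1) * g = [1.2453, -1.0431, 0.3243, -0.8729].
Step 2: g^T H^(-1) g = sum_i g_i^2 / H_ii
  = (6.2266)^2/5 + (-7.3014)^2/7 + (2.5947)^2/8 + (-4.3647)^2/5
  = 7.7541 + 7.6158 + 0.8416 + 3.8101 = 20.0216
Step 3: Objective decrease = 0.5 * g^T H^(-1) g = 10.0108


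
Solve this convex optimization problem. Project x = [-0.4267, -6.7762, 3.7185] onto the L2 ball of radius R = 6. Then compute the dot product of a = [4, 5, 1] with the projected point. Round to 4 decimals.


Step 1: Compute ||x|| (intermediates to 6 decimals).
||x|| = sqrt((-0.4267)^2 + (-6.7762)^2 + 3.7185^2) = 7.741202
Step 2: Project.
Since ||x|| > R, scale = R/||x|| = 6/7.741202 = 0.775073, proj(x) = scale * x
proj(x) = [-0.330724, -5.25205, 2.882109]
Step 3: Dot product.
a^T * proj(x) = 4*(-0.330724) + 5*(-5.25205) + 1*2.882109 = -24.701


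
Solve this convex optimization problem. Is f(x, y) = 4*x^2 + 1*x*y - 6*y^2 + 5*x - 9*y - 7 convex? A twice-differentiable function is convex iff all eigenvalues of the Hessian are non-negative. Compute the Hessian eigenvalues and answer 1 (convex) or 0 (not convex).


The Hessian of f(x,y) = 4*x^2 + 1*x*y - 6*y^2 + 5*x - 9*y - 7 is:
H = [[8, 1], [1, -12]]
Trace = 8 - 12 = -4
Determinant = 8*-12 - (1)^2 = -97
Discriminant = (-4)^2 - 4*-97 = 404.0
Eigenvalues: lambda_1 = -12.0499, lambda_2 = 8.0499
The function is not convex.

0


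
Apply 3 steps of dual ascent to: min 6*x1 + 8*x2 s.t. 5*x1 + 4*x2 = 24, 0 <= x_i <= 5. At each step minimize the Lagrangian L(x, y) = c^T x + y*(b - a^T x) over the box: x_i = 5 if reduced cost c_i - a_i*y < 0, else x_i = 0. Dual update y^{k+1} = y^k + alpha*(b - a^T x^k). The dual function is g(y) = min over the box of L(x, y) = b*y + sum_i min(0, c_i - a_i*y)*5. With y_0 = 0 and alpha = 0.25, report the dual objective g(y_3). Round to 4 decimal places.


Dual ascent for LP: min 6*x1 + 8*x2, 5*x1 + 4*x2 = 24, 0 <= x_i <= 5
Step 1: y^k = 0.0, reduced costs: (6.0, 8.0)
  x^k = (0.0, 0.0), subgradient = b - a^T x = 24.0
  y^{k+1} = 0.0 + 0.25*24.0 = 6.0
Step 2: y^k = 6.0, reduced costs: (-24.0, -16.0)
  x^k = (5.0, 5.0), subgradient = b - a^T x = -21.0
  y^{k+1} = 6.0 + 0.25*-21.0 = 0.75
Step 3: y^k = 0.75, reduced costs: (2.25, 5.0)
  x^k = (0.0, 0.0), subgradient = b - a^T x = 24.0
  y^{k+1} = 0.75 + 0.25*24.0 = 6.75
Dual objective at y_3 = 6.75: reduced costs (-27.75, -19.0), box minimizer x = (5.0, 5.0)
g(y_3) = b*y + (c1 - a1*y)*x1 + (c2 - a2*y)*x2 = 24*6.75 + (-27.75)*5.0 + (-19.0)*5.0 = 162.0 - 138.75 - 95.0 = -71.75


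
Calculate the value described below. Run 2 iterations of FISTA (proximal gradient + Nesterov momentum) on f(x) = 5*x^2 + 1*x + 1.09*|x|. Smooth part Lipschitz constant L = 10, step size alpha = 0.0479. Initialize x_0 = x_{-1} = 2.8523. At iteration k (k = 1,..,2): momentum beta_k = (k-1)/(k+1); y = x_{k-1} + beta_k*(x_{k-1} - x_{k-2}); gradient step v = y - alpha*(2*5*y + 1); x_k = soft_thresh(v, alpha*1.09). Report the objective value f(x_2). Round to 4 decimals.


FISTA on f(x) = 5*x^2 + 1*x + 1.09*|x|
L = 10, alpha = 0.0479
Iteration 1: beta = 0.0, y = 2.8523 + 0.0*(2.8523 - 2.8523) = 2.8523
  grad(y) = 29.523, v = y - alpha*grad = 1.4381
  prox(v) = soft_thresh(1.4381, 0.0522) = 1.3859
Iteration 2: beta = 0.3333, y = 1.3859 + 0.3333*(1.3859 - 2.8523) = 0.8971
  grad(y) = 9.9715, v = y - alpha*grad = 0.4195
  prox(v) = soft_thresh(0.4195, 0.0522) = 0.3673
f(x_2) = 5*0.3673^2 + 1*0.3673 + 1.09*|0.3673| = 1.4422


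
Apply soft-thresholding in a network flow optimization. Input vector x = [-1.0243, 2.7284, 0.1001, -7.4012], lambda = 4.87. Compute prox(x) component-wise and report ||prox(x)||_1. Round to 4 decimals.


Soft-thresholding with lambda = 4.87:
prox(-1.0243) = sign(-1.0243)*max(|-1.0243| - 4.87, 0) = 0.0
prox(2.7284) = sign(2.7284)*max(|2.7284| - 4.87, 0) = 0.0
prox(0.1001) = sign(0.1001)*max(|0.1001| - 4.87, 0) = 0.0
prox(-7.4012) = sign(-7.4012)*max(|-7.4012| - 4.87, 0) = -2.5312
prox(x) = [0.0, 0.0, 0.0, -2.5312]
||prox(x)||_1 = 0.0 + 0.0 + 0.0 + 2.5312 = 2.5312


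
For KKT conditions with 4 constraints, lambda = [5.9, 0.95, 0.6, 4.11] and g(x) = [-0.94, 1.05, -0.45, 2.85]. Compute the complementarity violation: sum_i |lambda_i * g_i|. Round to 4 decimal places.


KKT complementary slackness check:
lambda_1 * g_1 = 5.9 * -0.94 = -5.546
lambda_2 * g_2 = 0.95 * 1.05 = 0.9975
lambda_3 * g_3 = 0.6 * -0.45 = -0.27
lambda_4 * g_4 = 4.11 * 2.85 = 11.7135
Total violation = 5.546 + 0.9975 + 0.27 + 11.7135 = 18.527


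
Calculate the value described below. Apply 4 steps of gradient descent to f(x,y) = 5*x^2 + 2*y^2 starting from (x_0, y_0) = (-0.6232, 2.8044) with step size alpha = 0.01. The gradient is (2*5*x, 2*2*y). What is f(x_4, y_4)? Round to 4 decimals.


Gradient descent on f(x,y) = 5*x^2 + 2*y^2.
Starting point: (-0.6232, 2.8044), alpha = 0.01
Step 1: grad_x = 2*5*-0.6232 = -6.232, grad_y = 2*2*2.8044 = 11.2176
  x_1 = -0.6232 - 0.01*-6.232 = -0.5609
  y_1 = 2.8044 - 0.01*11.2176 = 2.6922
Step 2: grad_x = 2*5*-0.5609 = -5.6088, grad_y = 2*2*2.6922 = 10.7689
  x_2 = -0.5609 - 0.01*-5.6088 = -0.5048
  y_2 = 2.6922 - 0.01*10.7689 = 2.5845
Step 3: grad_x = 2*5*-0.5048 = -5.0479, grad_y = 2*2*2.5845 = 10.3381
  x_3 = -0.5048 - 0.01*-5.0479 = -0.4543
  y_3 = 2.5845 - 0.01*10.3381 = 2.4812
Step 4: grad_x = 2*5*-0.4543 = -4.5431, grad_y = 2*2*2.4812 = 9.9246
  x_4 = -0.4543 - 0.01*-4.5431 = -0.4089
  y_4 = 2.4812 - 0.01*9.9246 = 2.3819
f(-0.4089, 2.3819) = 5*(-0.4089)^2 + 2*2.3819^2 = 12.1829


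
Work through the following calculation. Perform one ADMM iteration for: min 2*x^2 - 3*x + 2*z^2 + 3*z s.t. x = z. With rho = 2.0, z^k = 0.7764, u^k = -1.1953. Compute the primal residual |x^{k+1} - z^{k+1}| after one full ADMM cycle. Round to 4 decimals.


ADMM iteration with rho = 2.0, z^k = 0.7764, u^k = -1.1953
Step 1: x-update.
Minimize 2*x^2 - 3*x + (2.0/2)*(x - 0.7764 - 1.1953)^2
FOC: (2*2 + 2.0)*x = 3 + 2.0*(0.7764 + 1.1953)
x^{k+1} = 1.1572
Step 2: z-update.
Minimize 2*z^2 + 3*z + (2.0/2)*(1.1572 - z - 1.1953)^2
FOC: (2*2 + 2.0)*z = -3 + 2.0*(1.1572 - 1.1953)
z^{k+1} = -0.5127
Step 3: u-update.
u^{k+1} = -1.1953 + 1.1572 + 0.5127 = 0.4746
Step 4: Primal residual = |1.1572 + 0.5127| = 1.6699


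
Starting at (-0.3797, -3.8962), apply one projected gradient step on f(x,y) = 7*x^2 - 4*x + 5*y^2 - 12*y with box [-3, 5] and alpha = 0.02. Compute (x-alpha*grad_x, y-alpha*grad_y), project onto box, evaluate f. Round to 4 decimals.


Step 1: Compute gradient at (-0.3797, -3.8962).
grad_x = 2*7*-0.3797 - 4 = -9.3158
grad_y = 2*5*-3.8962 - 12 = -50.962
Step 2: Gradient step.
x_raw = -0.3797 - 0.02*-9.3158 = -0.1934
y_raw = -3.8962 - 0.02*-50.962 = -2.877
Step 3: Project onto [-3, 5].
x_proj = clip(-0.1934) = -0.1934
y_proj = clip(-2.877) = -2.877
Step 4: Evaluate f.
f(-0.1934, -2.877) = 76.9433


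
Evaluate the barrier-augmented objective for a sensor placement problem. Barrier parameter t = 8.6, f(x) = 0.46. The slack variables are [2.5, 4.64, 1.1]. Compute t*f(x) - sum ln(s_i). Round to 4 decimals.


Step 1: Compute log-barrier.
ln values: [0.9163, 1.5347, 0.0953]
phi = -(0.9163 + 1.5347 + 0.0953) = -2.5463
Step 2: Compute augmented objective.
t*f(x) = 8.6*0.46 = 3.956
Total = 3.956 - 2.5463 = 1.4097


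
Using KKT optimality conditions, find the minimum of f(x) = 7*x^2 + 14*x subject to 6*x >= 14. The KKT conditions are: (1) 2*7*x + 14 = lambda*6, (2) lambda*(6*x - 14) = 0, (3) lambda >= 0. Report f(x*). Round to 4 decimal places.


Step 1: Try lambda = 0 (constraint inactive).
x_unc = -14/(2*7) = -1.0
Check: 6*-1.0 = -6.0 < 14 -- violated!
Step 2: Constraint must be active: 6*x = 14
x* = 14/6 = 7/3 = 2.3333 (rounded; the exact value 7/3 is used below)
lambda = (2*7*(7/3) + 14)/6 = 7.7778
Step 3: Compute optimal value.
f(x*) = 7*(7/3)^2 + 14*(7/3) = 70.7778


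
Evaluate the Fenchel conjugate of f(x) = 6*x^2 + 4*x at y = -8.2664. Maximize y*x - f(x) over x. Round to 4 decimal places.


f*(y) = sup_x {y*x - a*x^2 - b*x} = sup_x {(y-b)*x - a*x^2}
FOC: (y - b) - 2a*x = 0 => x* = (y - b)/(2a)
x* = (-8.2664 - 4)/(2*6) = -1.0222
f*(-8.2664) = (y-b)^2/(4a) = (-8.2664 - 4)^2/(4*6)
= 150.4646/24 = 6.2694


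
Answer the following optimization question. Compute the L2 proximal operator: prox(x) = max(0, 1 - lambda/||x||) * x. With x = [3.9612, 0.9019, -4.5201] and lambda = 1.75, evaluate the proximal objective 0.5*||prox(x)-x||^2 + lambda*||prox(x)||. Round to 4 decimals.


Step 1: Compute ||x||.
||x|| = 6.0775
Step 2: Compute scaling factor.
scale = max(0, 1 - 1.75/6.0775) = 0.7121
Step 3: prox(x) = [2.8206, 0.6422, -3.2185]
||prox(x)|| = 4.3275
Step 4: Proximal objective.
0.5*||prox-x||^2 = 1.5313
lambda*||prox|| = 7.5731
Total = 9.1044


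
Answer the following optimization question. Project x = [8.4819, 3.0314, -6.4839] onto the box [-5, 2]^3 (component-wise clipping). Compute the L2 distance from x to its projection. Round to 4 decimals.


Project each component onto [-5, 2].
clip(8.4819) = 2.0, clip(3.0314) = 2.0, clip(-6.4839) = -5.0
Projection = [2.0, 2.0, -5.0]
Squared diffs: [42.015, 1.0638, 2.202]
Distance = sqrt(45.2808) = 6.7291


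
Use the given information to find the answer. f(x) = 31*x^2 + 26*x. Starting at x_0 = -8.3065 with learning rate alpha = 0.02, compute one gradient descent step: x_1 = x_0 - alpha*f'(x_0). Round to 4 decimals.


We compute the gradient at x_0 and apply the update.
f'(x) = 62*x + 26
f'(-8.3065) = 62*-8.3065 + 26 = -489.003
x_1 = -8.3065 - 0.02*-489.003 = 1.4736


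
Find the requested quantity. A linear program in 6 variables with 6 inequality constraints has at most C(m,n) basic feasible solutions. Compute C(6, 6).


Each vertex corresponds to some choice of n active constraints out of m, so the number of vertices is at most C(m, n) = m! / (n!(m-n)!).
m = 6, n = 6
Numerator: 6 * 5 * 4 * 3 * 2 * 1
Denominator: 6! = 720
C(6, 6) = 1


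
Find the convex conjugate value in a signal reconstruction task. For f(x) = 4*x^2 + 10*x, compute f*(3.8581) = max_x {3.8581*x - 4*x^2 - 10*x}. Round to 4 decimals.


f*(y) = sup_x {y*x - a*x^2 - b*x} = sup_x {(y-b)*x - a*x^2}
FOC: (y - b) - 2a*x = 0 => x* = (y - b)/(2a)
x* = (3.8581 - 10)/(2*4) = -0.7677
f*(3.8581) = (y-b)^2/(4a) = (3.8581 - 10)^2/(4*4)
= 37.7229/16 = 2.3577


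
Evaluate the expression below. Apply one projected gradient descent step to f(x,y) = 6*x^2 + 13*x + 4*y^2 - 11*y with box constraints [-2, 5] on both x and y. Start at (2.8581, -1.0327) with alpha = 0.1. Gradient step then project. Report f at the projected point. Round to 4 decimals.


Step 1: Compute gradient at (2.8581, -1.0327).
grad_x = 2*6*2.8581 + 13 = 47.2972
grad_y = 2*4*-1.0327 - 11 = -19.2616
Step 2: Gradient step.
x_raw = 2.8581 - 0.1*47.2972 = -1.8716
y_raw = -1.0327 - 0.1*-19.2616 = 0.8935
Step 3: Project onto [-2, 5].
x_proj = clip(-1.8716) = -1.8716
y_proj = clip(0.8935) = 0.8935
Step 4: Evaluate f.
f(-1.8716, 0.8935) = -9.9483


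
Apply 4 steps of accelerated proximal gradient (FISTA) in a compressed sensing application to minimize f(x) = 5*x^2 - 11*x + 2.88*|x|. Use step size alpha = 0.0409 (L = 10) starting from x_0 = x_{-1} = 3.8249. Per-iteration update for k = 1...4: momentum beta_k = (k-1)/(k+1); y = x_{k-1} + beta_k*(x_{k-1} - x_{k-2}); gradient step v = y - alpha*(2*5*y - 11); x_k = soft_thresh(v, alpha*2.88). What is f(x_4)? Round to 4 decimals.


FISTA on f(x) = 5*x^2 - 11*x + 2.88*|x|
L = 10, alpha = 0.0409
Iteration 1: beta = 0.0, y = 3.8249 + 0.0*(3.8249 - 3.8249) = 3.8249
  grad(y) = 27.249, v = y - alpha*grad = 2.7104
  prox(v) = soft_thresh(2.7104, 0.1178) = 2.5926
Iteration 2: beta = 0.3333, y = 2.5926 + 0.3333*(2.5926 - 3.8249) = 2.1819
  grad(y) = 10.8187, v = y - alpha*grad = 1.7394
  prox(v) = soft_thresh(1.7394, 0.1178) = 1.6216
Iteration 3: beta = 0.5, y = 1.6216 + 0.5*(1.6216 - 2.5926) = 1.1361
  grad(y) = 0.3607, v = y - alpha*grad = 1.1213
  prox(v) = soft_thresh(1.1213, 0.1178) = 1.0035
Iteration 4: beta = 0.6, y = 1.0035 + 0.6*(1.0035 - 1.6216) = 0.6327
  grad(y) = -4.6731, v = y - alpha*grad = 0.8238
  prox(v) = soft_thresh(0.8238, 0.1178) = 0.706
f(x_4) = 5*0.706^2 - 11*0.706 + 2.88*|0.706| = -3.2406


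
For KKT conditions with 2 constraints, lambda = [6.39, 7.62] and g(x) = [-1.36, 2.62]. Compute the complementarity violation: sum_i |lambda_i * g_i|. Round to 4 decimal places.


KKT complementary slackness check:
lambda_1 * g_1 = 6.39 * -1.36 = -8.6904
lambda_2 * g_2 = 7.62 * 2.62 = 19.9644
Total violation = 8.6904 + 19.9644 = 28.6548


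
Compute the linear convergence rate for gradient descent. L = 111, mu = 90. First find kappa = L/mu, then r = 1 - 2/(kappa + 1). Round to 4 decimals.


Step 1: Compute the condition number.
kappa = L/mu = 111/90 = 1.2333
Step 2: Compute the convergence rate.
r = 1 - 2/(kappa + 1) = 1 - 2*mu/(L + mu) = (L - mu)/(L + mu) = 21/201 = 0.1045


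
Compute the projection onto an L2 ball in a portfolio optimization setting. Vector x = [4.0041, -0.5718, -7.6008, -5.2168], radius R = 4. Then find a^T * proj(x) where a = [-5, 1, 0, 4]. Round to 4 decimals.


Step 1: Compute ||x|| (intermediates to 6 decimals).
||x|| = sqrt(4.0041^2 + (-0.5718)^2 + (-7.6008)^2 + (-5.2168)^2) = 10.067121
Step 2: Project.
Since ||x|| > R, scale = R/||x|| = 4/10.067121 = 0.397333, proj(x) = scale * x
proj(x) = [1.590961, -0.227195, -3.020049, -2.072807]
Step 3: Dot product.
a^T * proj(x) = -5*1.590961 + 1*(-0.227195) + 0*(-3.020049) + 4*(-2.072807) = -16.4732


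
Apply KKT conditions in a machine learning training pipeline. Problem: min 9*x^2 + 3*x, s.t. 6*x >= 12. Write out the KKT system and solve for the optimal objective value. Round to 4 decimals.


Step 1: Try lambda = 0 (constraint inactive).
x_unc = -3/(2*9) = -0.1667
Check: 6*-0.1667 = -1.0002 < 12 -- violated!
Step 2: Constraint must be active: 6*x = 12
x* = 12/6 = 2.0
lambda = (2*9*2.0 + 3)/6 = 6.5
Step 3: Compute optimal value.
f(x*) = 9*2.0^2 + 3*2.0 = 42.0


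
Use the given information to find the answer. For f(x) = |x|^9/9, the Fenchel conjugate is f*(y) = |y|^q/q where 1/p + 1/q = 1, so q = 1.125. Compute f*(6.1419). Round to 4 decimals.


The conjugate exponent q satisfies 1/p + 1/q = 1.
p = 9, so q = 9/(9 - 1) = 1.125
|y|^q = 6.1419^1.125 = 7.7062
f*(6.1419) = 7.7062 / 1.125 = 6.85


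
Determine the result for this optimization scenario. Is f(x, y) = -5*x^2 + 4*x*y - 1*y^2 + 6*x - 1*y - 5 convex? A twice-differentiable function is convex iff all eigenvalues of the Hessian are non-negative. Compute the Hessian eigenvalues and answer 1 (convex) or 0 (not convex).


The Hessian of f(x,y) = -5*x^2 + 4*x*y - 1*y^2 + 6*x - 1*y - 5 is:
H = [[-10, 4], [4, -2]]
Trace = -10 - 2 = -12
Determinant = -10*-2 - (4)^2 = 4
Discriminant = (-12)^2 - 4*4 = 128.0
Eigenvalues: lambda_1 = -11.6569, lambda_2 = -0.3431
The function is not convex.

0


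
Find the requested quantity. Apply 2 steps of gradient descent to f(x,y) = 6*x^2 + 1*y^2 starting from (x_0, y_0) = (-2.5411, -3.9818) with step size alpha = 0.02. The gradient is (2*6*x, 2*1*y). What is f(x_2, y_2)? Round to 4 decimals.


Gradient descent on f(x,y) = 6*x^2 + 1*y^2.
Starting point: (-2.5411, -3.9818), alpha = 0.02
Step 1: grad_x = 2*6*-2.5411 = -30.4932, grad_y = 2*1*-3.9818 = -7.9636
  x_1 = -2.5411 - 0.02*-30.4932 = -1.9312
  y_1 = -3.9818 - 0.02*-7.9636 = -3.8225
Step 2: grad_x = 2*6*-1.9312 = -23.1748, grad_y = 2*1*-3.8225 = -7.6451
  x_2 = -1.9312 - 0.02*-23.1748 = -1.4677
  y_2 = -3.8225 - 0.02*-7.6451 = -3.6696
f(-1.4677, -3.6696) = 6*(-1.4677)^2 + 1*(-3.6696)^2 = 26.3917


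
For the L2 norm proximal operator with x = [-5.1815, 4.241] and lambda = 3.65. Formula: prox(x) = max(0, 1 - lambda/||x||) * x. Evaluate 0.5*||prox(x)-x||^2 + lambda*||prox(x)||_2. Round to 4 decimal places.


Step 1: Compute ||x||.
||x|| = 6.6958
Step 2: Compute scaling factor.
scale = max(0, 1 - 3.65/6.6958) = 0.4549
Step 3: prox(x) = [-2.357, 1.9292]
||prox(x)|| = 3.0458
Step 4: Proximal objective.
0.5*||prox-x||^2 = 6.6613
lambda*||prox|| = 11.1172
Total = 17.7785


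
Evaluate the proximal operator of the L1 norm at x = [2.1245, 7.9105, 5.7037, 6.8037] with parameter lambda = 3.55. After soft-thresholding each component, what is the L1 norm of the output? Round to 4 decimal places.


Soft-thresholding with lambda = 3.55:
prox(2.1245) = sign(2.1245)*max(|2.1245| - 3.55, 0) = 0.0
prox(7.9105) = sign(7.9105)*max(|7.9105| - 3.55, 0) = 4.3605
prox(5.7037) = sign(5.7037)*max(|5.7037| - 3.55, 0) = 2.1537
prox(6.8037) = sign(6.8037)*max(|6.8037| - 3.55, 0) = 3.2537
prox(x) = [0.0, 4.3605, 2.1537, 3.2537]
||prox(x)||_1 = 0.0 + 4.3605 + 2.1537 + 3.2537 = 9.7679


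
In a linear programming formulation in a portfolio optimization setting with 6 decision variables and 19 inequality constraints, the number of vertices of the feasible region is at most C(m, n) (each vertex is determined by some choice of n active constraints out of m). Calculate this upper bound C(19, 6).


Each vertex corresponds to some choice of n active constraints out of m, so the number of vertices is at most C(m, n) = m! / (n!(m-n)!).
m = 19, n = 6
Numerator: 19 * 18 * 17 * 16 * 15 * 14
Denominator: 6! = 720
C(19, 6) = 27132


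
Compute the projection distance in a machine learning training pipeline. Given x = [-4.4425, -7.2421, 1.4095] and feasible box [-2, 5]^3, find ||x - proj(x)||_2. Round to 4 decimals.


Project each component onto [-2, 5].
clip(-4.4425) = -2.0, clip(-7.2421) = -2.0, clip(1.4095) = 1.4095
Projection = [-2.0, -2.0, 1.4095]
Squared diffs: [5.9658, 27.4796, 0.0]
Distance = sqrt(33.4454) = 5.7832


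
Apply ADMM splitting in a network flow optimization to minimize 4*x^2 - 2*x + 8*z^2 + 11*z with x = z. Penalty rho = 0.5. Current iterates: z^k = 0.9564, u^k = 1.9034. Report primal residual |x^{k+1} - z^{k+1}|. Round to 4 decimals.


ADMM iteration with rho = 0.5, z^k = 0.9564, u^k = 1.9034
Step 1: x-update.
Minimize 4*x^2 - 2*x + (0.5/2)*(x - 0.9564 + 1.9034)^2
FOC: (2*4 + 0.5)*x = 2 + 0.5*(0.9564 - 1.9034)
x^{k+1} = 0.1796
Step 2: z-update.
Minimize 8*z^2 + 11*z + (0.5/2)*(0.1796 - z + 1.9034)^2
FOC: (2*8 + 0.5)*z = -11 + 0.5*(0.1796 + 1.9034)
z^{k+1} = -0.6035
Step 3: u-update.
u^{k+1} = 1.9034 + 0.1796 + 0.6035 = 2.6865
Step 4: Primal residual = |0.1796 + 0.6035| = 0.7831


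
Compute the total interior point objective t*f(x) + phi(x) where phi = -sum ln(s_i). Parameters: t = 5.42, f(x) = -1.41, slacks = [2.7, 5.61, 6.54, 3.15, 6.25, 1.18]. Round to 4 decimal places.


Step 1: Compute log-barrier.
ln values: [0.9933, 1.7246, 1.8779, 1.1474, 1.8326, 0.1655]
phi = -(0.9933 + 1.7246 + 1.8779 + 1.1474 + 1.8326 + 0.1655) = -7.7412
Step 2: Compute augmented objective.
t*f(x) = 5.42*-1.41 = -7.6422
Total = -7.6422 - 7.7412 = -15.3834


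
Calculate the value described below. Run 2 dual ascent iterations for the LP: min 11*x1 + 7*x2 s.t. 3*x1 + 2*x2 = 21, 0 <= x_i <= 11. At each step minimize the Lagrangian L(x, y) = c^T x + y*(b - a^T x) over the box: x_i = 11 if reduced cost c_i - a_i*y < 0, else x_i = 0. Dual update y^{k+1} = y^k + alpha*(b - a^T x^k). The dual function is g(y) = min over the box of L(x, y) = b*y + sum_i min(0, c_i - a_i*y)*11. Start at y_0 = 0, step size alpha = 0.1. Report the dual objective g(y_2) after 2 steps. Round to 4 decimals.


Dual ascent for LP: min 11*x1 + 7*x2, 3*x1 + 2*x2 = 21, 0 <= x_i <= 11
Step 1: y^k = 0.0, reduced costs: (11.0, 7.0)
  x^k = (0.0, 0.0), subgradient = b - a^T x = 21.0
  y^{k+1} = 0.0 + 0.1*21.0 = 2.1
Step 2: y^k = 2.1, reduced costs: (4.7, 2.8)
  x^k = (0.0, 0.0), subgradient = b - a^T x = 21.0
  y^{k+1} = 2.1 + 0.1*21.0 = 4.2
Dual objective at y_2 = 4.2: reduced costs (-1.6, -1.4), box minimizer x = (11.0, 11.0)
g(y_2) = b*y + (c1 - a1*y)*x1 + (c2 - a2*y)*x2 = 21*4.2 + (-1.6)*11.0 + (-1.4)*11.0 = 88.2 - 17.6 - 15.4 = 55.2


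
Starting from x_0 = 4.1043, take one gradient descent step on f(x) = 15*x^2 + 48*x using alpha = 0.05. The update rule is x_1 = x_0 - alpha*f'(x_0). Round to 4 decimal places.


We compute the gradient at x_0 and apply the update.
f'(x) = 30*x + 48
f'(4.1043) = 30*4.1043 + 48 = 171.129
x_1 = 4.1043 - 0.05*171.129 = -4.4522


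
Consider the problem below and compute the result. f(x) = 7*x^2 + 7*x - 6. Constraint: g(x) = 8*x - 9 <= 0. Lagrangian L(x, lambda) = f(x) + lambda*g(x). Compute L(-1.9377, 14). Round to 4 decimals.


Step 1: Evaluate f(x).
f(-1.9377) = 7*(-1.9377)^2 + 7*(-1.9377) - 6 = 6.7189
Step 2: Evaluate g(x).
g(-1.9377) = 8*-1.9377 - 9 = -24.5016
Step 3: Compute Lagrangian.
L = 6.7189 + 14*-24.5016 = -336.3035


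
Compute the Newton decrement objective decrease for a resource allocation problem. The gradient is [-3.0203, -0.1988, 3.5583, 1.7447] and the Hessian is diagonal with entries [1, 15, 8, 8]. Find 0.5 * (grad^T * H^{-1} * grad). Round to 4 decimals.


Step 1: H is diagonal, so H^(-1) * g = [-3.0203, -0.0133, 0.4448, 0.2181].
Step 2: g^T H^(-1) g = sum_i g_i^2 / H_ii
  = (-3.0203)^2/1 + (-0.1988)^2/15 + (3.5583)^2/8 + (1.7447)^2/8
  = 9.1222 + 0.0026 + 1.5827 + 0.3805 = 11.088
Step 3: Objective decrease = 0.5 * g^T H^(-1) g = 5.544


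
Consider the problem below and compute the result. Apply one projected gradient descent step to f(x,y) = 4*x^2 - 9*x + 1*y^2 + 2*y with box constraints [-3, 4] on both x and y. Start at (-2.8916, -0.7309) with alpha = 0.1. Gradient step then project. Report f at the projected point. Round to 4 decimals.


Step 1: Compute gradient at (-2.8916, -0.7309).
grad_x = 2*4*-2.8916 - 9 = -32.1328
grad_y = 2*1*-0.7309 + 2 = 0.5382
Step 2: Gradient step.
x_raw = -2.8916 - 0.1*-32.1328 = 0.3217
y_raw = -0.7309 - 0.1*0.5382 = -0.7847
Step 3: Project onto [-3, 4].
x_proj = clip(0.3217) = 0.3217
y_proj = clip(-0.7847) = -0.7847
Step 4: Evaluate f.
f(0.3217, -0.7847) = -3.4349


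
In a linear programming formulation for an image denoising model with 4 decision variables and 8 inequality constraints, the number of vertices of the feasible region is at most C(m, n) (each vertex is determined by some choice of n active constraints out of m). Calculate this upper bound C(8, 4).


Each vertex corresponds to some choice of n active constraints out of m, so the number of vertices is at most C(m, n) = m! / (n!(m-n)!).
m = 8, n = 4
Numerator: 8 * 7 * 6 * 5
Denominator: 4! = 24
C(8, 4) = 70


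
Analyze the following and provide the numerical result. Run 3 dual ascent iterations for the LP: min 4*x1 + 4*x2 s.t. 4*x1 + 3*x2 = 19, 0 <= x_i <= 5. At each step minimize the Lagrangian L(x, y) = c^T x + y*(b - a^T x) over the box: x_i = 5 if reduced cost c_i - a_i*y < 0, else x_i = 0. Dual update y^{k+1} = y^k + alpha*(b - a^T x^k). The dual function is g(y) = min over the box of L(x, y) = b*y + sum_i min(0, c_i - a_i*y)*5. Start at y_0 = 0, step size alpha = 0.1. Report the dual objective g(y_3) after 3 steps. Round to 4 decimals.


Dual ascent for LP: min 4*x1 + 4*x2, 4*x1 + 3*x2 = 19, 0 <= x_i <= 5
Step 1: y^k = 0.0, reduced costs: (4.0, 4.0)
  x^k = (0.0, 0.0), subgradient = b - a^T x = 19.0
  y^{k+1} = 0.0 + 0.1*19.0 = 1.9
Step 2: y^k = 1.9, reduced costs: (-3.6, -1.7)
  x^k = (5.0, 5.0), subgradient = b - a^T x = -16.0
  y^{k+1} = 1.9 + 0.1*-16.0 = 0.3
Step 3: y^k = 0.3, reduced costs: (2.8, 3.1)
  x^k = (0.0, 0.0), subgradient = b - a^T x = 19.0
  y^{k+1} = 0.3 + 0.1*19.0 = 2.2
Dual objective at y_3 = 2.2: reduced costs (-4.8, -2.6), box minimizer x = (5.0, 5.0)
g(y_3) = b*y + (c1 - a1*y)*x1 + (c2 - a2*y)*x2 = 19*2.2 + (-4.8)*5.0 + (-2.6)*5.0 = 41.8 - 24.0 - 13.0 = 4.8


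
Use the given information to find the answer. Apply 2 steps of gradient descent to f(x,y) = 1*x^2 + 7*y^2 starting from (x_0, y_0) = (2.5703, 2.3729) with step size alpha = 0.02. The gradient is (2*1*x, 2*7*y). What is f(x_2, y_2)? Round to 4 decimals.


Gradient descent on f(x,y) = 1*x^2 + 7*y^2.
Starting point: (2.5703, 2.3729), alpha = 0.02
Step 1: grad_x = 2*1*2.5703 = 5.1406, grad_y = 2*7*2.3729 = 33.2206
  x_1 = 2.5703 - 0.02*5.1406 = 2.4675
  y_1 = 2.3729 - 0.02*33.2206 = 1.7085
Step 2: grad_x = 2*1*2.4675 = 4.935, grad_y = 2*7*1.7085 = 23.9188
  x_2 = 2.4675 - 0.02*4.935 = 2.3688
  y_2 = 1.7085 - 0.02*23.9188 = 1.2301
f(2.3688, 1.2301) = 1*2.3688^2 + 7*1.2301^2 = 16.2034


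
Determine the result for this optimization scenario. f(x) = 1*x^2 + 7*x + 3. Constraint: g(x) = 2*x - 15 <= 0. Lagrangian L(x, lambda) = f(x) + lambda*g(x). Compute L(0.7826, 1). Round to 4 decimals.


Step 1: Evaluate f(x).
f(0.7826) = 1*0.7826^2 + 7*0.7826 + 3 = 9.0907
Step 2: Evaluate g(x).
g(0.7826) = 2*0.7826 - 15 = -13.4348
Step 3: Compute Lagrangian.
L = 9.0907 + 1*-13.4348 = -4.3441


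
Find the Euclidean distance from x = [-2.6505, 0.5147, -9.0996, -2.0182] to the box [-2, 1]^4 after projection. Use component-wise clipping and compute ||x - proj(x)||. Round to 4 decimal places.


Project each component onto [-2, 1].
clip(-2.6505) = -2.0, clip(0.5147) = 0.5147, clip(-9.0996) = -2.0, clip(-2.0182) = -2.0
Projection = [-2.0, 0.5147, -2.0, -2.0]
Squared diffs: [0.4232, 0.0, 50.4043, 0.0003]
Distance = sqrt(50.8278) = 7.1294


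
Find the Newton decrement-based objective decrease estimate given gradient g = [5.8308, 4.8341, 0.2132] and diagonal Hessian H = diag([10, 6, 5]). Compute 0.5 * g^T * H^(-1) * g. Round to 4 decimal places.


Step 1: H is diagonal, so H^(-1) * g = [0.5831, 0.8057, 0.0426].
Step 2: g^T H^(-1) g = sum_i g_i^2 / H_ii
  = (5.8308)^2/10 + (4.8341)^2/6 + (0.2132)^2/5
  = 3.3998 + 3.8948 + 0.0091 = 7.3037
Step 3: Objective decrease = 0.5 * g^T H^(-1) g = 3.6518


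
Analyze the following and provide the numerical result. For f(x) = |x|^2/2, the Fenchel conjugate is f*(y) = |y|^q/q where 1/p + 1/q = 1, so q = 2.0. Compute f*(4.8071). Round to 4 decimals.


The conjugate exponent q satisfies 1/p + 1/q = 1.
p = 2, so q = 2/(2 - 1) = 2.0
|y|^q = 4.8071^2.0 = 23.1082
f*(4.8071) = 23.1082 / 2.0 = 11.5541


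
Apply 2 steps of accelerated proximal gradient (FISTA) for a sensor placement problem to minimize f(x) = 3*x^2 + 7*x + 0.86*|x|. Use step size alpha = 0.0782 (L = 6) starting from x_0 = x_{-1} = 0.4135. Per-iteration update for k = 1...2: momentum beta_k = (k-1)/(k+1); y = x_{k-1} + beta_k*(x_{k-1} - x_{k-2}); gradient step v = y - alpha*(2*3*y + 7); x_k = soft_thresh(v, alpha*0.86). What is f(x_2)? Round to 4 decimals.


FISTA on f(x) = 3*x^2 + 7*x + 0.86*|x|
L = 6, alpha = 0.0782
Iteration 1: beta = 0.0, y = 0.4135 + 0.0*(0.4135 - 0.4135) = 0.4135
  grad(y) = 9.481, v = y - alpha*grad = -0.3279
  prox(v) = soft_thresh(-0.3279, 0.0673) = -0.2607
Iteration 2: beta = 0.3333, y = -0.2607 + 0.3333*(-0.2607 - 0.4135) = -0.4854
  grad(y) = 4.0877, v = y - alpha*grad = -0.805
  prox(v) = soft_thresh(-0.805, 0.0673) = -0.7378
f(x_2) = 3*(-0.7378)^2 + 7*(-0.7378) + 0.86*|-0.7378| = -2.897
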